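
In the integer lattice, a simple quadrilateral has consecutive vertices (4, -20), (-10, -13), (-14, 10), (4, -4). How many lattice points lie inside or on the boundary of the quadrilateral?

The shoelace formula gives twice the area as |[4·(-13) − (-10)·(-20)] + [(-10)·10 − (-14)·(-13)] + [(-14)·(-4) − 4·10] + [4·(-20) − 4·(-4)]| = 582, so the area is 291.
Summing gcd(|Δx|,|Δy|) over the edges gives the boundary count: gcd(14,7) + gcd(4,23) + gcd(18,14) + gcd(0,16) = 7+1+2+16 = 26.
Pick's theorem gives I = A − B/2 + 1 = 291 − 26/2 + 1 = 279, so the closed region contains I + B = 279 + 26 = 305 lattice points.

305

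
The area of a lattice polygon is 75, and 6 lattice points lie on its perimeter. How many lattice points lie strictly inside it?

Pick's theorem A = I + B/2 − 1 rearranges to I = A − B/2 + 1 = 75 − 6/2 + 1 = 73.

73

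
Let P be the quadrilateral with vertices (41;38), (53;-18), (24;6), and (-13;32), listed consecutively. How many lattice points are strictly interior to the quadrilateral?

1476

Using the shoelace formula, 2A = |(41·(-18) − 53·38) + (53·6 − 24·(-18)) + (24·32 − (-13)·6) + ((-13)·38 − 41·32)| = 2962, so the area is 1481.
Along each edge there are gcd(|Δx|,|Δy|)+1 lattice points, so counting each shared vertex once the boundary has gcd(12,56) + gcd(29,24) + gcd(37,26) + gcd(54,6) = 4+1+1+6 = 12.
Pick's theorem gives I = A − B/2 + 1 = 1481 − 12/2 + 1 = 1476.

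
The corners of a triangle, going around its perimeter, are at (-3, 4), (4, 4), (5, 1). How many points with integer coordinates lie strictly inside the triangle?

By the shoelace formula, twice the signed area is |((-3)·4 − 4·4) + (4·1 − 5·4) + (5·4 − (-3)·1)| = 21, so the area is 21/2.
The number of boundary lattice points is Σ gcd(|Δx|,|Δy|) = gcd(7,0) + gcd(1,3) + gcd(8,3) = 7+1+1 = 9.
By Pick's theorem A = I + B/2 − 1, so I = 21/2 − 9/2 + 1 = 7.

7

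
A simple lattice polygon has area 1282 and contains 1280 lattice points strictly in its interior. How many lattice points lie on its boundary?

Pick's theorem gives A = I + B/2 − 1, so B = 2(A − I + 1) = 2(1282 − 1280 + 1) = 6.

6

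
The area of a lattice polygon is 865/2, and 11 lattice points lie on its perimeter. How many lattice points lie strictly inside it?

428

From Pick's theorem, I = A − B/2 + 1 = 865/2 − 11/2 + 1 = 428.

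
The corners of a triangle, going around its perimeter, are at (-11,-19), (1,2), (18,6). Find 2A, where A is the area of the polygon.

309

The shoelace formula gives twice the area as |[(-11)·2 − 1·(-19)] + [1·6 − 18·2] + [18·(-19) − (-11)·6]| = 309, so the area is 309/2.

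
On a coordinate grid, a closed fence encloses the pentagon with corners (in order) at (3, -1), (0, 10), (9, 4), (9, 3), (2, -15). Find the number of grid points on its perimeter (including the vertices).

7

Along each edge there are gcd(|Δx|,|Δy|)+1 lattice points, so counting each shared vertex once the boundary has gcd(3,11) + gcd(9,6) + gcd(0,1) + gcd(7,18) + gcd(1,14) = 1+3+1+1+1 = 7.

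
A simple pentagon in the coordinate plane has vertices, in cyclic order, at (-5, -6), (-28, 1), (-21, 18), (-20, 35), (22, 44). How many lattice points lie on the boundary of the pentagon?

The number of boundary lattice points is Σ gcd(|Δx|,|Δy|) = gcd(23,7) + gcd(7,17) + gcd(1,17) + gcd(42,9) + gcd(27,50) = 1+1+1+3+1 = 7.

7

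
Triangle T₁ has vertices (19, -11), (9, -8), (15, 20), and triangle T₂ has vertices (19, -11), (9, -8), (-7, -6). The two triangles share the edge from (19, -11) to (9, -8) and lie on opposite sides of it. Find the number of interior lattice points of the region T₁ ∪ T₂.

161

The union is the simple quadrilateral with vertices (19, -11), (15, 20), (9, -8), (-7, -6) in order.
By the shoelace formula, twice the signed area is |(19·20 − 15·(-11)) + (15·(-8) − 9·20) + (9·(-6) − (-7)·(-8)) + ((-7)·(-11) − 19·(-6))| = 326, so the area is 163.
Summing gcd(|Δx|,|Δy|) over the edges gives the boundary count: gcd(4,31) + gcd(6,28) + gcd(16,2) + gcd(26,5) = 1+2+2+1 = 6.
By Pick's theorem I = A − B/2 + 1 = 163 − 6/2 + 1 = 161.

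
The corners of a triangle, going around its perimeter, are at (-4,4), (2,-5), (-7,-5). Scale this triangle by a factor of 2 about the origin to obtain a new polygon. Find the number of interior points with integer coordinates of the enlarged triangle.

148

The shoelace formula gives twice the area as |[(-4)·(-5) − 2·4] + [2·(-5) − (-7)·(-5)] + [(-7)·4 − (-4)·(-5)]| = 81, so the area is 81/2.
The number of boundary lattice points is Σ gcd(|Δx|,|Δy|) = gcd(6,9) + gcd(9,0) + gcd(3,9) = 3+9+3 = 15.
Scaling by 2 multiplies the area by 2² = 4 (so the new area is 162) and multiplies the boundary lattice-point count by 2, giving 30.
By Pick's theorem, the interior count of the dilated polygon is 162 − 30/2 + 1 = 148.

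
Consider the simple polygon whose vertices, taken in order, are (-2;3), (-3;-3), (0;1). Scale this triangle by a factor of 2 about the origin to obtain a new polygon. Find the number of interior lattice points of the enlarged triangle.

By the shoelace formula, twice the signed area is |[(-2)·(-3) − (-3)·3] + [(-3)·1 − 0·(-3)] + [0·3 − (-2)·1]| = 14, so the area is 7.
The number of boundary lattice points is Σ gcd(|Δx|,|Δy|) = gcd(1,6) + gcd(3,4) + gcd(2,2) = 1+1+2 = 4.
Scaling by 2 multiplies the area by 2² = 4 (so the new area is 28) and multiplies the boundary lattice-point count by 2, giving 8.
By Pick's theorem, the interior count of the dilated polygon is 28 − 8/2 + 1 = 25.

25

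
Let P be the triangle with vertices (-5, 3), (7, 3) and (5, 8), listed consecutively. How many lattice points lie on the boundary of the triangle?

The number of boundary lattice points is Σ gcd(|Δx|,|Δy|) = gcd(12,0) + gcd(2,5) + gcd(10,5) = 12+1+5 = 18.

18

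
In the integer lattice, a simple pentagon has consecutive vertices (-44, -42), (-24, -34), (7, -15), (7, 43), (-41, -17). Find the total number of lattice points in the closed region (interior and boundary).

2094

The shoelace formula gives twice the area as |((-44)·(-34) − (-24)·(-42)) + ((-24)·(-15) − 7·(-34)) + (7·43 − 7·(-15)) + (7·(-17) − (-41)·43) + ((-41)·(-42) − (-44)·(-17))| = 4110, so the area is 2055.
The number of boundary lattice points is Σ gcd(|Δx|,|Δy|) = gcd(20,8) + gcd(31,19) + gcd(0,58) + gcd(48,60) + gcd(3,25) = 4+1+58+12+1 = 76.
Pick's theorem gives I = A − B/2 + 1 = 2055 − 76/2 + 1 = 2018, so the closed region contains I + B = 2018 + 76 = 2094 lattice points.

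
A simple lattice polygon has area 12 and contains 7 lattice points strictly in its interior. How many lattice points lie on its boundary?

12

Pick's theorem gives A = I + B/2 − 1, so B = 2(A − I + 1) = 2(12 − 7 + 1) = 12.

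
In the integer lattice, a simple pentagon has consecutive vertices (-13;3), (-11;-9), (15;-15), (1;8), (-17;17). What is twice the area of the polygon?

The shoelace formula gives twice the area as |((-13)·(-9) − (-11)·3) + ((-11)·(-15) − 15·(-9)) + (15·8 − 1·(-15)) + (1·17 − (-17)·8) + ((-17)·3 − (-13)·17)| = 908, so the area is 454.

908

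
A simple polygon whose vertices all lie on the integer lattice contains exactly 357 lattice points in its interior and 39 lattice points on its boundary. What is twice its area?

751

Pick's theorem states A = I + B/2 − 1, so A = 357 + 39/2 − 1 = 751/2.
Hence 2A = 751.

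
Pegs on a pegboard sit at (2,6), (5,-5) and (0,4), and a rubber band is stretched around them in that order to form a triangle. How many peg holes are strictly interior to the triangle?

13

The shoelace formula gives twice the area as |[2·(-5) − 5·6] + [5·4 − 0·(-5)] + [0·6 − 2·4]| = 28, so the area is 14.
Summing gcd(|Δx|,|Δy|) over the edges gives the boundary count: gcd(3,11) + gcd(5,9) + gcd(2,2) = 1+1+2 = 4.
Pick's theorem gives I = A − B/2 + 1 = 14 − 4/2 + 1 = 13.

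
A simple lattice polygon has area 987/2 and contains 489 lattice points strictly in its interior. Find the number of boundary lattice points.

11

Pick's theorem gives A = I + B/2 − 1, so B = 2(A − I + 1) = 2(987/2 − 489 + 1) = 11.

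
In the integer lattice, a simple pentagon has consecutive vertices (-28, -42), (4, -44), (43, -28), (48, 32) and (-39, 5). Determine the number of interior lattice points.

Using the shoelace formula, 2A = |((-28)·(-44) − 4·(-42)) + (4·(-28) − 43·(-44)) + (43·32 − 48·(-28)) + (48·5 − (-39)·32) + ((-39)·(-42) − (-28)·5)| = 9166, so the area is 4583.
The number of boundary lattice points is Σ gcd(|Δx|,|Δy|) = gcd(32,2) + gcd(39,16) + gcd(5,60) + gcd(87,27) + gcd(11,47) = 2+1+5+3+1 = 12.
By Pick's theorem A = I + B/2 − 1, so I = 4583 − 12/2 + 1 = 4578.

4578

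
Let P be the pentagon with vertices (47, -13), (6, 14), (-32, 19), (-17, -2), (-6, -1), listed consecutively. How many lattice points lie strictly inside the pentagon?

905

Using the shoelace formula, 2A = |(47·14 − 6·(-13)) + (6·19 − (-32)·14) + ((-32)·(-2) − (-17)·19) + ((-17)·(-1) − (-6)·(-2)) + ((-6)·(-13) − 47·(-1))| = 1815, so the area is 907.5.
Along each edge there are gcd(|Δx|,|Δy|)+1 lattice points, so counting each shared vertex once the boundary has gcd(41,27) + gcd(38,5) + gcd(15,21) + gcd(11,1) + gcd(53,12) = 1+1+3+1+1 = 7.
Pick's theorem gives I = A − B/2 + 1 = 907.5 − 7/2 + 1 = 905.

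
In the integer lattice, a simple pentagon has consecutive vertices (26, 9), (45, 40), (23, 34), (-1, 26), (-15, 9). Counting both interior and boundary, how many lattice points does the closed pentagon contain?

972

Using the shoelace formula, 2A = |(26·40 − 45·9) + (45·34 − 23·40) + (23·26 − (-1)·34) + ((-1)·9 − (-15)·26) + ((-15)·9 − 26·9)| = 1889, so the area is 1889/2.
Summing gcd(|Δx|,|Δy|) over the edges gives the boundary count: gcd(19,31) + gcd(22,6) + gcd(24,8) + gcd(14,17) + gcd(41,0) = 1+2+8+1+41 = 53.
Pick's theorem gives I = A − B/2 + 1 = 1889/2 − 53/2 + 1 = 919, so the closed region contains I + B = 919 + 53 = 972 lattice points.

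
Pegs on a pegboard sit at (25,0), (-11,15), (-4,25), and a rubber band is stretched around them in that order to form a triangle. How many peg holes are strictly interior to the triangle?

231

The shoelace formula gives twice the area as |[25·15 − (-11)·0] + [(-11)·25 − (-4)·15] + [(-4)·0 − 25·25]| = 465, so the area is 465/2.
Summing gcd(|Δx|,|Δy|) over the edges gives the boundary count: gcd(36,15) + gcd(7,10) + gcd(29,25) = 3+1+1 = 5.
Pick's theorem gives I = A − B/2 + 1 = 465/2 − 5/2 + 1 = 231.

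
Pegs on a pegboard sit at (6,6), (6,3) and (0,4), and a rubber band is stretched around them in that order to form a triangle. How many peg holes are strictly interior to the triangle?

7

Using the shoelace formula, 2A = |(6·3 − 6·6) + (6·4 − 0·3) + (0·6 − 6·4)| = 18, so the area is 9.
Summing gcd(|Δx|,|Δy|) over the edges gives the boundary count: gcd(0,3) + gcd(6,1) + gcd(6,2) = 3+1+2 = 6.
Pick's theorem gives I = A − B/2 + 1 = 9 − 6/2 + 1 = 7.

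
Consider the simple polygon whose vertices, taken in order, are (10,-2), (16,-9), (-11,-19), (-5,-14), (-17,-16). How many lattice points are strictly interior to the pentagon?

181

By the shoelace formula, twice the signed area is |(10·(-9) − 16·(-2)) + (16·(-19) − (-11)·(-9)) + ((-11)·(-14) − (-5)·(-19)) + ((-5)·(-16) − (-17)·(-14)) + ((-17)·(-2) − 10·(-16))| = 366, so the area is 183.
The number of boundary lattice points is Σ gcd(|Δx|,|Δy|) = gcd(6,7) + gcd(27,10) + gcd(6,5) + gcd(12,2) + gcd(27,14) = 1+1+1+2+1 = 6.
By Pick's theorem A = I + B/2 − 1, so I = 183 − 6/2 + 1 = 181.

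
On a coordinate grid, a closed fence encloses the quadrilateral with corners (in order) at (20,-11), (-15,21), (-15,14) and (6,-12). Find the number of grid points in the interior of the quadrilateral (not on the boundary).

The shoelace formula gives twice the area as |[20·21 − (-15)·(-11)] + [(-15)·14 − (-15)·21] + [(-15)·(-12) − 6·14] + [6·(-11) − 20·(-12)]| = 630, so the area is 315.
The number of boundary lattice points is Σ gcd(|Δx|,|Δy|) = gcd(35,32) + gcd(0,7) + gcd(21,26) + gcd(14,1) = 1+7+1+1 = 10.
Pick's theorem gives I = A − B/2 + 1 = 315 − 10/2 + 1 = 311.

311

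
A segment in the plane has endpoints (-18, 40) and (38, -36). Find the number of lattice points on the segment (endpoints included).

The number of lattice points on a segment between lattice points is gcd(|Δx|,|Δy|) + 1 = gcd(56,76) + 1 = 4 + 1 = 5.

5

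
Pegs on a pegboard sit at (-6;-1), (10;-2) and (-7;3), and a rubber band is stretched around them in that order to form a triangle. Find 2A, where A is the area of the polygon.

The shoelace formula gives twice the area as |((-6)·(-2) − 10·(-1)) + (10·3 − (-7)·(-2)) + ((-7)·(-1) − (-6)·3)| = 63, so the area is 31.5.

63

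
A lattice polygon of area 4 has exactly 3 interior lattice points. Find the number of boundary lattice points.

4

Pick's theorem gives A = I + B/2 − 1, so B = 2(A − I + 1) = 2(4 − 3 + 1) = 4.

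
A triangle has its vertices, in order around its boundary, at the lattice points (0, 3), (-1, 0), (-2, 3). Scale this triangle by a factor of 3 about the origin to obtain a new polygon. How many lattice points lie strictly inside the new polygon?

22

Using the shoelace formula, 2A = |[0·0 − (-1)·3] + [(-1)·3 − (-2)·0] + [(-2)·3 − 0·3]| = 6, so the area is 3.
The number of boundary lattice points is Σ gcd(|Δx|,|Δy|) = gcd(1,3) + gcd(1,3) + gcd(2,0) = 1+1+2 = 4.
Scaling by 3 multiplies the area by 3² = 9 (so the new area is 27) and multiplies the boundary lattice-point count by 3, giving 12.
By Pick's theorem, the interior count of the dilated polygon is 27 − 12/2 + 1 = 22.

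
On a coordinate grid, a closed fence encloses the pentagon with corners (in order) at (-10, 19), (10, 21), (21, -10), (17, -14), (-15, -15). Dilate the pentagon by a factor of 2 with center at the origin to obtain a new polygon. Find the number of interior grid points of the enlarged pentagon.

The shoelace formula gives twice the area as |((-10)·21 − 10·19) + (10·(-10) − 21·21) + (21·(-14) − 17·(-10)) + (17·(-15) − (-15)·(-14)) + ((-15)·19 − (-10)·(-15))| = 1965, so the area is 1965/2.
Summing gcd(|Δx|,|Δy|) over the edges gives the boundary count: gcd(20,2) + gcd(11,31) + gcd(4,4) + gcd(32,1) + gcd(5,34) = 2+1+4+1+1 = 9.
Scaling by 2 multiplies the area by 2² = 4 (so the new area is 3930) and multiplies the boundary lattice-point count by 2, giving 18.
By Pick's theorem, the interior count of the dilated polygon is 3930 − 18/2 + 1 = 3922.

3922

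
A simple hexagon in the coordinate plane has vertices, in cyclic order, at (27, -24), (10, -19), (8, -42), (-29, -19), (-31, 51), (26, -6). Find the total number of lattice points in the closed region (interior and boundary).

2823

By the shoelace formula, twice the signed area is |[27·(-19) − 10·(-24)] + [10·(-42) − 8·(-19)] + [8·(-19) − (-29)·(-42)] + [(-29)·51 − (-31)·(-19)] + [(-31)·(-6) − 26·51] + [26·(-24) − 27·(-6)]| = 5581, so the area is 5581/2.
Summing gcd(|Δx|,|Δy|) over the edges gives the boundary count: gcd(17,5) + gcd(2,23) + gcd(37,23) + gcd(2,70) + gcd(57,57) + gcd(1,18) = 1+1+1+2+57+1 = 63.
Pick's theorem gives I = A − B/2 + 1 = 5581/2 − 63/2 + 1 = 2760, so the closed region contains I + B = 2760 + 63 = 2823 lattice points.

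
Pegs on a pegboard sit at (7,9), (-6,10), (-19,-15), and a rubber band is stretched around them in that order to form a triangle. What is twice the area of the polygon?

338

By the shoelace formula, twice the signed area is |[7·10 − (-6)·9] + [(-6)·(-15) − (-19)·10] + [(-19)·9 − 7·(-15)]| = 338, so the area is 169.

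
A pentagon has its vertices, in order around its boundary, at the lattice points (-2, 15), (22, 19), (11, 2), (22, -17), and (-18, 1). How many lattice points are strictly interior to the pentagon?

The shoelace formula gives twice the area as |[(-2)·19 − 22·15] + [22·2 − 11·19] + [11·(-17) − 22·2] + [22·1 − (-18)·(-17)] + [(-18)·15 − (-2)·1]| = 1316, so the area is 658.
The number of boundary lattice points is Σ gcd(|Δx|,|Δy|) = gcd(24,4) + gcd(11,17) + gcd(11,19) + gcd(40,18) + gcd(16,14) = 4+1+1+2+2 = 10.
By Pick's theorem A = I + B/2 − 1, so I = 658 − 10/2 + 1 = 654.

654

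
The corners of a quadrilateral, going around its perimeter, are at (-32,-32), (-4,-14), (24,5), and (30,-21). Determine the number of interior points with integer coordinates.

The shoelace formula gives twice the area as |[(-32)·(-14) − (-4)·(-32)] + [(-4)·5 − 24·(-14)] + [24·(-21) − 30·5] + [30·(-32) − (-32)·(-21)]| = 1650, so the area is 825.
Summing gcd(|Δx|,|Δy|) over the edges gives the boundary count: gcd(28,18) + gcd(28,19) + gcd(6,26) + gcd(62,11) = 2+1+2+1 = 6.
Pick's theorem gives I = A − B/2 + 1 = 825 − 6/2 + 1 = 823.

823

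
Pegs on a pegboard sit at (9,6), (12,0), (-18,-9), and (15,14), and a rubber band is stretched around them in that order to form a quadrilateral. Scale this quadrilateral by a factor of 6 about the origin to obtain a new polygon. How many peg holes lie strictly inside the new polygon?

Using the shoelace formula, 2A = |[9·0 − 12·6] + [12·(-9) − (-18)·0] + [(-18)·14 − 15·(-9)] + [15·6 − 9·14]| = 333, so the area is 333/2.
The number of boundary lattice points is Σ gcd(|Δx|,|Δy|) = gcd(3,6) + gcd(30,9) + gcd(33,23) + gcd(6,8) = 3+3+1+2 = 9.
Scaling by 6 multiplies the area by 6² = 36 (so the new area is 5994) and multiplies the boundary lattice-point count by 6, giving 54.
By Pick's theorem, the interior count of the dilated polygon is 5994 − 54/2 + 1 = 5968.

5968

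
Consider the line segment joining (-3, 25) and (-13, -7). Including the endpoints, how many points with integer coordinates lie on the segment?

The number of lattice points on a segment between lattice points is gcd(|Δx|,|Δy|) + 1 = gcd(10,32) + 1 = 2 + 1 = 3.

3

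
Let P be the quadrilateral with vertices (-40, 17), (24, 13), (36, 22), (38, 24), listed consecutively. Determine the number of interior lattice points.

Using the shoelace formula, 2A = |[(-40)·13 − 24·17] + [24·22 − 36·13] + [36·24 − 38·22] + [38·17 − (-40)·24]| = 766, so the area is 383.
Along each edge there are gcd(|Δx|,|Δy|)+1 lattice points, so counting each shared vertex once the boundary has gcd(64,4) + gcd(12,9) + gcd(2,2) + gcd(78,7) = 4+3+2+1 = 10.
By Pick's theorem A = I + B/2 − 1, so I = 383 − 10/2 + 1 = 379.

379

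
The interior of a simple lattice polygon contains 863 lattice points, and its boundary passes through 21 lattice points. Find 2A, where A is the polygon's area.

By Pick's theorem, A = I + B/2 − 1 = 863 + 21/2 − 1 = 1745/2.
Hence 2A = 1745.

1745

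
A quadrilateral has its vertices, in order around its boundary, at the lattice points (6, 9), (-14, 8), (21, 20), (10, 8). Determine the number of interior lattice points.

By the shoelace formula, twice the signed area is |(6·8 − (-14)·9) + ((-14)·20 − 21·8) + (21·8 − 10·20) + (10·9 − 6·8)| = 264, so the area is 132.
Along each edge there are gcd(|Δx|,|Δy|)+1 lattice points, so counting each shared vertex once the boundary has gcd(20,1) + gcd(35,12) + gcd(11,12) + gcd(4,1) = 1+1+1+1 = 4.
Pick's theorem gives I = A − B/2 + 1 = 132 − 4/2 + 1 = 131.

131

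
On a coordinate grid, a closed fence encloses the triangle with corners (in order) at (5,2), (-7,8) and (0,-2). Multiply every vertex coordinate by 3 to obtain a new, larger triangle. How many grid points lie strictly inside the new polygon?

340

Using the shoelace formula, 2A = |[5·8 − (-7)·2] + [(-7)·(-2) − 0·8] + [0·2 − 5·(-2)]| = 78, so the area is 39.
The number of boundary lattice points is Σ gcd(|Δx|,|Δy|) = gcd(12,6) + gcd(7,10) + gcd(5,4) = 6+1+1 = 8.
Scaling by 3 multiplies the area by 3² = 9 (so the new area is 351) and multiplies the boundary lattice-point count by 3, giving 24.
By Pick's theorem, the interior count of the dilated polygon is 351 − 24/2 + 1 = 340.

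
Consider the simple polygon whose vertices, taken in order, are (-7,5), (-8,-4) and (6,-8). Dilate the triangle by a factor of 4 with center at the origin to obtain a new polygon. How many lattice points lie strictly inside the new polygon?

Using the shoelace formula, 2A = |[(-7)·(-4) − (-8)·5] + [(-8)·(-8) − 6·(-4)] + [6·5 − (-7)·(-8)]| = 130, so the area is 65.
The number of boundary lattice points is Σ gcd(|Δx|,|Δy|) = gcd(1,9) + gcd(14,4) + gcd(13,13) = 1+2+13 = 16.
Scaling by 4 multiplies the area by 4² = 16 (so the new area is 1040) and multiplies the boundary lattice-point count by 4, giving 64.
By Pick's theorem, the interior count of the dilated polygon is 1040 − 64/2 + 1 = 1009.

1009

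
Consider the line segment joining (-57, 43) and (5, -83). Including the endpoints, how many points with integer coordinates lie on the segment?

The number of lattice points on a segment between lattice points is gcd(|Δx|,|Δy|) + 1 = gcd(62,126) + 1 = 2 + 1 = 3.

3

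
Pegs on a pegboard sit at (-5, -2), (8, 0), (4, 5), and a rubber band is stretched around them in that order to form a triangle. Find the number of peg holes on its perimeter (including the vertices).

3

Along each edge there are gcd(|Δx|,|Δy|)+1 lattice points, so counting each shared vertex once the boundary has gcd(13,2) + gcd(4,5) + gcd(9,7) = 1+1+1 = 3.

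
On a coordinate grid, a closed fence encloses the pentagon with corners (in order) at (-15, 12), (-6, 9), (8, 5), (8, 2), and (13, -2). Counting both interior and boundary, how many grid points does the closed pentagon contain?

65

By the shoelace formula, twice the signed area is |[(-15)·9 − (-6)·12] + [(-6)·5 − 8·9] + [8·2 − 8·5] + [8·(-2) − 13·2] + [13·12 − (-15)·(-2)]| = 105, so the area is 52.5.
Summing gcd(|Δx|,|Δy|) over the edges gives the boundary count: gcd(9,3) + gcd(14,4) + gcd(0,3) + gcd(5,4) + gcd(28,14) = 3+2+3+1+14 = 23.
Pick's theorem gives I = A − B/2 + 1 = 52.5 − 23/2 + 1 = 42, so the closed region contains I + B = 42 + 23 = 65 lattice points.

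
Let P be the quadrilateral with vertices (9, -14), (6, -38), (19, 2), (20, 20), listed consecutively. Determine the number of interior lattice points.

176

Using the shoelace formula, 2A = |[9·(-38) − 6·(-14)] + [6·2 − 19·(-38)] + [19·20 − 20·2] + [20·(-14) − 9·20]| = 356, so the area is 178.
Summing gcd(|Δx|,|Δy|) over the edges gives the boundary count: gcd(3,24) + gcd(13,40) + gcd(1,18) + gcd(11,34) = 3+1+1+1 = 6.
Pick's theorem gives I = A − B/2 + 1 = 178 − 6/2 + 1 = 176.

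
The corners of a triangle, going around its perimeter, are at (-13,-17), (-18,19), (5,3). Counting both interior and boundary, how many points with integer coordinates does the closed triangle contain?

The shoelace formula gives twice the area as |[(-13)·19 − (-18)·(-17)] + [(-18)·3 − 5·19] + [5·(-17) − (-13)·3]| = 748, so the area is 374.
Along each edge there are gcd(|Δx|,|Δy|)+1 lattice points, so counting each shared vertex once the boundary has gcd(5,36) + gcd(23,16) + gcd(18,20) = 1+1+2 = 4.
Pick's theorem gives I = A − B/2 + 1 = 374 − 4/2 + 1 = 373, so the closed region contains I + B = 373 + 4 = 377 lattice points.

377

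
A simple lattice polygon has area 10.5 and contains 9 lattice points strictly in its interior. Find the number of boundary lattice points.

5

Pick's theorem gives A = I + B/2 − 1, so B = 2(A − I + 1) = 2(10.5 − 9 + 1) = 5.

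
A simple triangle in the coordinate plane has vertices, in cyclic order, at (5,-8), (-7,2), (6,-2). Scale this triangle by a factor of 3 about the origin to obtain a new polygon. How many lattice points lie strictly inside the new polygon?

364

By the shoelace formula, twice the signed area is |[5·2 − (-7)·(-8)] + [(-7)·(-2) − 6·2] + [6·(-8) − 5·(-2)]| = 82, so the area is 41.
Summing gcd(|Δx|,|Δy|) over the edges gives the boundary count: gcd(12,10) + gcd(13,4) + gcd(1,6) = 2+1+1 = 4.
Scaling by 3 multiplies the area by 3² = 9 (so the new area is 369) and multiplies the boundary lattice-point count by 3, giving 12.
By Pick's theorem, the interior count of the dilated polygon is 369 − 12/2 + 1 = 364.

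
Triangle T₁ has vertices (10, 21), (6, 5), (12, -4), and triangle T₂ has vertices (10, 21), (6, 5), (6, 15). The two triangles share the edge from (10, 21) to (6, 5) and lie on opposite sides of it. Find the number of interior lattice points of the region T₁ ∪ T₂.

79

The union is the simple quadrilateral with vertices (10, 21), (12, -4), (6, 5), (6, 15) in order.
By the shoelace formula, twice the signed area is |(10·(-4) − 12·21) + (12·5 − 6·(-4)) + (6·15 − 6·5) + (6·21 − 10·15)| = 172, so the area is 86.
Summing gcd(|Δx|,|Δy|) over the edges gives the boundary count: gcd(2,25) + gcd(6,9) + gcd(0,10) + gcd(4,6) = 1+3+10+2 = 16.
By Pick's theorem I = A − B/2 + 1 = 86 − 16/2 + 1 = 79.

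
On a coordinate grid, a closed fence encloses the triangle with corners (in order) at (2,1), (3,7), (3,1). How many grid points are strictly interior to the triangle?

The shoelace formula gives twice the area as |[2·7 − 3·1] + [3·1 − 3·7] + [3·1 − 2·1]| = 6, so the area is 3.
The number of boundary lattice points is Σ gcd(|Δx|,|Δy|) = gcd(1,6) + gcd(0,6) + gcd(1,0) = 1+6+1 = 8.
Pick's theorem gives I = A − B/2 + 1 = 3 − 8/2 + 1 = 0.

0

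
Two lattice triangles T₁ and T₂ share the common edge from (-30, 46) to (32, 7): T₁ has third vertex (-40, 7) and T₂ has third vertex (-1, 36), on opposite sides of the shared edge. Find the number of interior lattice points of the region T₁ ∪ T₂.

The union is the simple quadrilateral with vertices (-30, 46), (-40, 7), (32, 7), (-1, 36) in order.
By the shoelace formula, twice the signed area is |((-30)·7 − (-40)·46) + ((-40)·7 − 32·7) + (32·36 − (-1)·7) + ((-1)·46 − (-30)·36)| = 3319, so the area is 1659.5.
The number of boundary lattice points is Σ gcd(|Δx|,|Δy|) = gcd(10,39) + gcd(72,0) + gcd(33,29) + gcd(29,10) = 1+72+1+1 = 75.
By Pick's theorem I = A − B/2 + 1 = 1659.5 − 75/2 + 1 = 1623.

1623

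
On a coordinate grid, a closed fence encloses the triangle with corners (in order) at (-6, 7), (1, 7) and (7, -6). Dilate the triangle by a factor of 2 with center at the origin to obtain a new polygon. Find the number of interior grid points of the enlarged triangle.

By the shoelace formula, twice the signed area is |[(-6)·7 − 1·7] + [1·(-6) − 7·7] + [7·7 − (-6)·(-6)]| = 91, so the area is 91/2.
Along each edge there are gcd(|Δx|,|Δy|)+1 lattice points, so counting each shared vertex once the boundary has gcd(7,0) + gcd(6,13) + gcd(13,13) = 7+1+13 = 21.
Scaling by 2 multiplies the area by 2² = 4 (so the new area is 182) and multiplies the boundary lattice-point count by 2, giving 42.
By Pick's theorem, the interior count of the dilated polygon is 182 − 42/2 + 1 = 162.

162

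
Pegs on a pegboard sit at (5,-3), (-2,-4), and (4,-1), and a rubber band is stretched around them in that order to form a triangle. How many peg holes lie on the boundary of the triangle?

5

The number of boundary lattice points is Σ gcd(|Δx|,|Δy|) = gcd(7,1) + gcd(6,3) + gcd(1,2) = 1+3+1 = 5.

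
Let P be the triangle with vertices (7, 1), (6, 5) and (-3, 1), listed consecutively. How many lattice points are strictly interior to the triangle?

15

By the shoelace formula, twice the signed area is |[7·5 − 6·1] + [6·1 − (-3)·5] + [(-3)·1 − 7·1]| = 40, so the area is 20.
Summing gcd(|Δx|,|Δy|) over the edges gives the boundary count: gcd(1,4) + gcd(9,4) + gcd(10,0) = 1+1+10 = 12.
By Pick's theorem A = I + B/2 − 1, so I = 20 − 12/2 + 1 = 15.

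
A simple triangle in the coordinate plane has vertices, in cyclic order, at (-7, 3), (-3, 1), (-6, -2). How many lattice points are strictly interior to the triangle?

The shoelace formula gives twice the area as |[(-7)·1 − (-3)·3] + [(-3)·(-2) − (-6)·1] + [(-6)·3 − (-7)·(-2)]| = 18, so the area is 9.
Along each edge there are gcd(|Δx|,|Δy|)+1 lattice points, so counting each shared vertex once the boundary has gcd(4,2) + gcd(3,3) + gcd(1,5) = 2+3+1 = 6.
By Pick's theorem A = I + B/2 − 1, so I = 9 − 6/2 + 1 = 7.

7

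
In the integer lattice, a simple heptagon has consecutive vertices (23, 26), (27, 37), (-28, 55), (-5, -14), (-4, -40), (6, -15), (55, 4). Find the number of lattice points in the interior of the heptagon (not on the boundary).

2968

The shoelace formula gives twice the area as |[23·37 − 27·26] + [27·55 − (-28)·37] + [(-28)·(-14) − (-5)·55] + [(-5)·(-40) − (-4)·(-14)] + [(-4)·(-15) − 6·(-40)] + [6·4 − 55·(-15)] + [55·26 − 23·4]| = 5968, so the area is 2984.
Summing gcd(|Δx|,|Δy|) over the edges gives the boundary count: gcd(4,11) + gcd(55,18) + gcd(23,69) + gcd(1,26) + gcd(10,25) + gcd(49,19) + gcd(32,22) = 1+1+23+1+5+1+2 = 34.
Pick's theorem gives I = A − B/2 + 1 = 2984 − 34/2 + 1 = 2968.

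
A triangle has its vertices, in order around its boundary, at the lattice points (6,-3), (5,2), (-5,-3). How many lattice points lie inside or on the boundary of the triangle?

37

By the shoelace formula, twice the signed area is |(6·2 − 5·(-3)) + (5·(-3) − (-5)·2) + ((-5)·(-3) − 6·(-3))| = 55, so the area is 27.5.
Summing gcd(|Δx|,|Δy|) over the edges gives the boundary count: gcd(1,5) + gcd(10,5) + gcd(11,0) = 1+5+11 = 17.
Pick's theorem gives I = A − B/2 + 1 = 27.5 − 17/2 + 1 = 20, so the closed region contains I + B = 20 + 17 = 37 lattice points.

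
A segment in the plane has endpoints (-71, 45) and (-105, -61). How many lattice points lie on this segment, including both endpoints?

The number of lattice points on a segment between lattice points is gcd(|Δx|,|Δy|) + 1 = gcd(34,106) + 1 = 2 + 1 = 3.

3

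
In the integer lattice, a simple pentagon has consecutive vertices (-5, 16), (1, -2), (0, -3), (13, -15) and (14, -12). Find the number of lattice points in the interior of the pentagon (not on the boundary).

By the shoelace formula, twice the signed area is |((-5)·(-2) − 1·16) + (1·(-3) − 0·(-2)) + (0·(-15) − 13·(-3)) + (13·(-12) − 14·(-15)) + (14·16 − (-5)·(-12))| = 248, so the area is 124.
The number of boundary lattice points is Σ gcd(|Δx|,|Δy|) = gcd(6,18) + gcd(1,1) + gcd(13,12) + gcd(1,3) + gcd(19,28) = 6+1+1+1+1 = 10.
By Pick's theorem A = I + B/2 − 1, so I = 124 − 10/2 + 1 = 120.

120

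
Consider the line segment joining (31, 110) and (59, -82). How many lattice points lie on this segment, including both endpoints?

5

The number of lattice points on a segment between lattice points is gcd(|Δx|,|Δy|) + 1 = gcd(28,192) + 1 = 4 + 1 = 5.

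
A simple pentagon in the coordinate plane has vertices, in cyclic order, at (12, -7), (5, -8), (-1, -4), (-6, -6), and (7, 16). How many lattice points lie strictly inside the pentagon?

By the shoelace formula, twice the signed area is |[12·(-8) − 5·(-7)] + [5·(-4) − (-1)·(-8)] + [(-1)·(-6) − (-6)·(-4)] + [(-6)·16 − 7·(-6)] + [7·(-7) − 12·16]| = 402, so the area is 201.
Summing gcd(|Δx|,|Δy|) over the edges gives the boundary count: gcd(7,1) + gcd(6,4) + gcd(5,2) + gcd(13,22) + gcd(5,23) = 1+2+1+1+1 = 6.
Pick's theorem gives I = A − B/2 + 1 = 201 − 6/2 + 1 = 199.

199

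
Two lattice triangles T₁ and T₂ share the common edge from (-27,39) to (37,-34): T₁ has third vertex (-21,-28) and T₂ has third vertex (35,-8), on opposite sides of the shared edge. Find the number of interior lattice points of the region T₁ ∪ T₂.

The union is the simple quadrilateral with vertices (-27,39), (-21,-28), (37,-34), (35,-8) in order.
Using the shoelace formula, 2A = |((-27)·(-28) − (-21)·39) + ((-21)·(-34) − 37·(-28)) + (37·(-8) − 35·(-34)) + (35·39 − (-27)·(-8))| = 5368, so the area is 2684.
Summing gcd(|Δx|,|Δy|) over the edges gives the boundary count: gcd(6,67) + gcd(58,6) + gcd(2,26) + gcd(62,47) = 1+2+2+1 = 6.
By Pick's theorem I = A − B/2 + 1 = 2684 − 6/2 + 1 = 2682.

2682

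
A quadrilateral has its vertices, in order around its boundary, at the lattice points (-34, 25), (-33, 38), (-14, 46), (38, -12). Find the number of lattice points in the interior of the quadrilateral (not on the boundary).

1244

By the shoelace formula, twice the signed area is |[(-34)·38 − (-33)·25] + [(-33)·46 − (-14)·38] + [(-14)·(-12) − 38·46] + [38·25 − (-34)·(-12)]| = 2491, so the area is 1245.5.
The number of boundary lattice points is Σ gcd(|Δx|,|Δy|) = gcd(1,13) + gcd(19,8) + gcd(52,58) + gcd(72,37) = 1+1+2+1 = 5.
Pick's theorem gives I = A − B/2 + 1 = 1245.5 − 5/2 + 1 = 1244.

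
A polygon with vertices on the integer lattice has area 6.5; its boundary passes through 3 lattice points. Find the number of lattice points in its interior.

6

From Pick's theorem, I = A − B/2 + 1 = 6.5 − 3/2 + 1 = 6.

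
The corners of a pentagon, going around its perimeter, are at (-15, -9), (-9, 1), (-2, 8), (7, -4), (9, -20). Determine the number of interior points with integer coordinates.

343

By the shoelace formula, twice the signed area is |((-15)·1 − (-9)·(-9)) + ((-9)·8 − (-2)·1) + ((-2)·(-4) − 7·8) + (7·(-20) − 9·(-4)) + (9·(-9) − (-15)·(-20))| = 699, so the area is 349.5.
The number of boundary lattice points is Σ gcd(|Δx|,|Δy|) = gcd(6,10) + gcd(7,7) + gcd(9,12) + gcd(2,16) + gcd(24,11) = 2+7+3+2+1 = 15.
Pick's theorem gives I = A − B/2 + 1 = 349.5 − 15/2 + 1 = 343.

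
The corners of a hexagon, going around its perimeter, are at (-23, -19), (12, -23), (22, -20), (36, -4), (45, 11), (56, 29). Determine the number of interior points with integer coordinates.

1258

Using the shoelace formula, 2A = |[(-23)·(-23) − 12·(-19)] + [12·(-20) − 22·(-23)] + [22·(-4) − 36·(-20)] + [36·11 − 45·(-4)] + [45·29 − 56·11] + [56·(-19) − (-23)·29]| = 2523, so the area is 2523/2.
Along each edge there are gcd(|Δx|,|Δy|)+1 lattice points, so counting each shared vertex once the boundary has gcd(35,4) + gcd(10,3) + gcd(14,16) + gcd(9,15) + gcd(11,18) + gcd(79,48) = 1+1+2+3+1+1 = 9.
By Pick's theorem A = I + B/2 − 1, so I = 2523/2 − 9/2 + 1 = 1258.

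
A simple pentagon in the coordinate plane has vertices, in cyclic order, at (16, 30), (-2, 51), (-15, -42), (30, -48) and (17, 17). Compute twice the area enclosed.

Using the shoelace formula, 2A = |[16·51 − (-2)·30] + [(-2)·(-42) − (-15)·51] + [(-15)·(-48) − 30·(-42)] + [30·17 − 17·(-48)] + [17·30 − 16·17]| = 5269, so the area is 5269/2.

5269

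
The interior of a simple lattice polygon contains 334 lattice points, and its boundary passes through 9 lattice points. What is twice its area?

675

By Pick's theorem, A = I + B/2 − 1 = 334 + 9/2 − 1 = 675/2.
Hence 2A = 675.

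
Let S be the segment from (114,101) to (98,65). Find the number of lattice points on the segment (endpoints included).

The number of lattice points on a segment between lattice points is gcd(|Δx|,|Δy|) + 1 = gcd(16,36) + 1 = 4 + 1 = 5.

5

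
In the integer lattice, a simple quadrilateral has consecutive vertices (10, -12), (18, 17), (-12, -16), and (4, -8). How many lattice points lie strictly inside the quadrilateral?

241

The shoelace formula gives twice the area as |(10·17 − 18·(-12)) + (18·(-16) − (-12)·17) + ((-12)·(-8) − 4·(-16)) + (4·(-12) − 10·(-8))| = 494, so the area is 247.
Along each edge there are gcd(|Δx|,|Δy|)+1 lattice points, so counting each shared vertex once the boundary has gcd(8,29) + gcd(30,33) + gcd(16,8) + gcd(6,4) = 1+3+8+2 = 14.
By Pick's theorem A = I + B/2 − 1, so I = 247 − 14/2 + 1 = 241.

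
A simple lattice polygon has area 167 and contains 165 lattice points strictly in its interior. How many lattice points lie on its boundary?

6

Pick's theorem gives A = I + B/2 − 1, so B = 2(A − I + 1) = 2(167 − 165 + 1) = 6.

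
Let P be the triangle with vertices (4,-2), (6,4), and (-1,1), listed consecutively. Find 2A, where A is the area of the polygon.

The shoelace formula gives twice the area as |(4·4 − 6·(-2)) + (6·1 − (-1)·4) + ((-1)·(-2) − 4·1)| = 36, so the area is 18.

36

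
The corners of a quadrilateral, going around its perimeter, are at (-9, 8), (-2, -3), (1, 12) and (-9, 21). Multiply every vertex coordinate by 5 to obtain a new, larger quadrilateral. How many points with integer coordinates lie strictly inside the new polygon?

3306

By the shoelace formula, twice the signed area is |[(-9)·(-3) − (-2)·8] + [(-2)·12 − 1·(-3)] + [1·21 − (-9)·12] + [(-9)·8 − (-9)·21]| = 268, so the area is 134.
Summing gcd(|Δx|,|Δy|) over the edges gives the boundary count: gcd(7,11) + gcd(3,15) + gcd(10,9) + gcd(0,13) = 1+3+1+13 = 18.
Scaling by 5 multiplies the area by 5² = 25 (so the new area is 3350) and multiplies the boundary lattice-point count by 5, giving 90.
By Pick's theorem, the interior count of the dilated polygon is 3350 − 90/2 + 1 = 3306.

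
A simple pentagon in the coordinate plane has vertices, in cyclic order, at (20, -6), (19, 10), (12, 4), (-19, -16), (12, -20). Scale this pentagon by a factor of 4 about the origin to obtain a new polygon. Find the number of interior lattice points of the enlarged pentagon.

8421

By the shoelace formula, twice the signed area is |[20·10 − 19·(-6)] + [19·4 − 12·10] + [12·(-16) − (-19)·4] + [(-19)·(-20) − 12·(-16)] + [12·(-6) − 20·(-20)]| = 1054, so the area is 527.
Summing gcd(|Δx|,|Δy|) over the edges gives the boundary count: gcd(1,16) + gcd(7,6) + gcd(31,20) + gcd(31,4) + gcd(8,14) = 1+1+1+1+2 = 6.
Scaling by 4 multiplies the area by 4² = 16 (so the new area is 8432) and multiplies the boundary lattice-point count by 4, giving 24.
By Pick's theorem, the interior count of the dilated polygon is 8432 − 24/2 + 1 = 8421.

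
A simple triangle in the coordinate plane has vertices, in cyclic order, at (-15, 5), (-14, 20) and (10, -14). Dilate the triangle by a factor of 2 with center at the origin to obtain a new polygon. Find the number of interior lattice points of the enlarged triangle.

785

The shoelace formula gives twice the area as |((-15)·20 − (-14)·5) + ((-14)·(-14) − 10·20) + (10·5 − (-15)·(-14))| = 394, so the area is 197.
Summing gcd(|Δx|,|Δy|) over the edges gives the boundary count: gcd(1,15) + gcd(24,34) + gcd(25,19) = 1+2+1 = 4.
Scaling by 2 multiplies the area by 2² = 4 (so the new area is 788) and multiplies the boundary lattice-point count by 2, giving 8.
By Pick's theorem, the interior count of the dilated polygon is 788 − 8/2 + 1 = 785.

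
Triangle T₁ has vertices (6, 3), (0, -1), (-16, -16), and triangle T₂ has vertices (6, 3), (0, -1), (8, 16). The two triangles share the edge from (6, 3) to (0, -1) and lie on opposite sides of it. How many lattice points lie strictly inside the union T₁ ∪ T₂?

The union is the simple quadrilateral with vertices (6, 3), (-16, -16), (0, -1), (8, 16) in order.
By the shoelace formula, twice the signed area is |[6·(-16) − (-16)·3] + [(-16)·(-1) − 0·(-16)] + [0·16 − 8·(-1)] + [8·3 − 6·16]| = 96, so the area is 48.
Summing gcd(|Δx|,|Δy|) over the edges gives the boundary count: gcd(22,19) + gcd(16,15) + gcd(8,17) + gcd(2,13) = 1+1+1+1 = 4.
By Pick's theorem I = A − B/2 + 1 = 48 − 4/2 + 1 = 47.

47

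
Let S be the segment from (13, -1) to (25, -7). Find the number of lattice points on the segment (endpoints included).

7

The number of lattice points on a segment between lattice points is gcd(|Δx|,|Δy|) + 1 = gcd(12,6) + 1 = 6 + 1 = 7.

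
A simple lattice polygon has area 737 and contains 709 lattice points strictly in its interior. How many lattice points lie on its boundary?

58

Pick's theorem gives A = I + B/2 − 1, so B = 2(A − I + 1) = 2(737 − 709 + 1) = 58.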